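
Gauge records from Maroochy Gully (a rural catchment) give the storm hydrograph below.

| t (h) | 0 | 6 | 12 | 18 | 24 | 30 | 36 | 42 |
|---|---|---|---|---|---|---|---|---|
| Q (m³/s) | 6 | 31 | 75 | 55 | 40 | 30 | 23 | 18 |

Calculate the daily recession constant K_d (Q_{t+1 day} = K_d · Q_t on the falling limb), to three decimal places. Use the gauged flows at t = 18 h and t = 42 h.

K_d ≈ 0.327

Between t = 18 h and t = 42 h the flow falls from 55 to 18 m³/s over 4×6 h = 24 h.
Per-interval ratio K = (18/55)^(1/4) = 0.7564; K_d = K^(24/6) = 0.327.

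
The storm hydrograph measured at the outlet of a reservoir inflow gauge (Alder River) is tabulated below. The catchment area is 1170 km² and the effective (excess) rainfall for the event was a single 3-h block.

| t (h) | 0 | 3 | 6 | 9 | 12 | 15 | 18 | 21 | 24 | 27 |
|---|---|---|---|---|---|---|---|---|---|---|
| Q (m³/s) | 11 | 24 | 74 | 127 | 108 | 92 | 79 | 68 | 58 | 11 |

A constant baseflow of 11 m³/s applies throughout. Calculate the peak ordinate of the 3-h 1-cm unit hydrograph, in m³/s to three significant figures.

U_p ≈ 232 m³/s

Direct runoff: 0.0, 13.0, 63.0, 116.0, 97.0, 81.0, 68.0, 57.0, 47.0, 0.0 m³/s; ΣQ_DR = 542.0 m³/s, peak = 116.0 m³/s.
Runoff depth d = ΣQ_DR·Δt / A = 542.0 × 10800 / (1170 km²) = 5.003 mm.
The 1-cm UH is the DRH scaled by (10 mm)/d, so U_p = 116.0 × 10/5.003 = 232 m³/s.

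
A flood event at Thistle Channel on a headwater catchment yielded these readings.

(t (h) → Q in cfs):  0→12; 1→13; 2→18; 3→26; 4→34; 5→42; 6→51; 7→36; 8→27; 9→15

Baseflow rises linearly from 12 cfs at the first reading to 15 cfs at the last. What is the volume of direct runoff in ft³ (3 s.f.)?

V ≈ 5.00 × 10^5 ft³

Direct-runoff ordinates (Q − Q_b): 0.00, 0.67, 5.33, 13.00, 20.67, 28.33, 37.00, 21.67, 12.33, 0.00 cfs.
ΣQ_DR = 139.0 cfs.
With Δt = 1 h = 3600 s, V = ΣQ_DR · Δt = 139.0 × 3600 = 5.00 × 10^5 ft³.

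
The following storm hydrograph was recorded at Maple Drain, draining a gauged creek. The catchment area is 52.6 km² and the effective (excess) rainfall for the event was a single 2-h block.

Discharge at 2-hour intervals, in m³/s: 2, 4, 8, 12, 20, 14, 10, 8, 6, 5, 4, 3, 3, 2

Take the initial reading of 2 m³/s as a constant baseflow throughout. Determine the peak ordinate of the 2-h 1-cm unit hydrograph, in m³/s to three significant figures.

U_p ≈ 18.0 m³/s

Direct runoff: 0.0, 2.0, 6.0, 10.0, 18.0, 12.0, 8.0, 6.0, 4.0, 3.0, 2.0, 1.0, 1.0, 0.0 m³/s; ΣQ_DR = 73.00 m³/s, peak = 18.0 m³/s.
Runoff depth d = ΣQ_DR·Δt / A = 73.00 × 7200 / (52.6 km²) = 9.992 mm.
The 1-cm UH is the DRH scaled by (10 mm)/d, so U_p = 18.0 × 10/9.992 = 18.0 m³/s.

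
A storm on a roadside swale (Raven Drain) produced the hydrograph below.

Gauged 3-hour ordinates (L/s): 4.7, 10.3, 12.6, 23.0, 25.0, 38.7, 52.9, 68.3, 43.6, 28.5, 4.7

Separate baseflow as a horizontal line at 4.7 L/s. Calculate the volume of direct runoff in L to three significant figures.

V ≈ 2.81 × 10^6 L

Direct-runoff ordinates (Q − Q_b): 0.0, 5.6, 7.9, 18.3, 20.3, 34.0, 48.2, 63.6, 38.9, 23.8, 0.0 L/s.
ΣQ_DR = 260.6 L/s.
With Δt = 3 h = 10800 s, V = ΣQ_DR · Δt = 260.6 × 10800 = 2.81 × 10^6 L.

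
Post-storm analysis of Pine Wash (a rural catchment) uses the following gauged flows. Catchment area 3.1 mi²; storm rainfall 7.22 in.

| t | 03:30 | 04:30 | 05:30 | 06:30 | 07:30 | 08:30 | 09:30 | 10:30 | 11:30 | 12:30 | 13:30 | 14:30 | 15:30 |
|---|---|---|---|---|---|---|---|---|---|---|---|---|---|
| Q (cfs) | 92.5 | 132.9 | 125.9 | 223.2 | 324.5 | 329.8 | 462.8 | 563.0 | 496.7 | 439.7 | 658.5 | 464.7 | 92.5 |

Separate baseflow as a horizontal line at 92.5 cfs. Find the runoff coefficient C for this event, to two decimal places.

ΣQ_DR = 3204 cfs; V = ΣQ_DR·Δt = 1.154 × 10^7 ft³.
Runoff depth d = V / A = 1.602 in.
C = d / P = 1.602 / 7.22 = 0.22.

C ≈ 0.22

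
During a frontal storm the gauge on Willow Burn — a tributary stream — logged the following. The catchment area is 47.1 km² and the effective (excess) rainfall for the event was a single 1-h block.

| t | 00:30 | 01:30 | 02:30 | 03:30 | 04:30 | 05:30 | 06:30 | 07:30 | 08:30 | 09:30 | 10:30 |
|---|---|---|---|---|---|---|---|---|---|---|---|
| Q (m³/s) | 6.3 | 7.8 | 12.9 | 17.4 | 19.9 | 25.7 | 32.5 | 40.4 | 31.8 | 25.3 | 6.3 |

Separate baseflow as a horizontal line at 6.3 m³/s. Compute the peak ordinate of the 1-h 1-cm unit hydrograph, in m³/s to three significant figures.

U_p ≈ 28.4 m³/s

Direct runoff: 0.0, 1.5, 6.6, 11.1, 13.6, 19.4, 26.2, 34.1, 25.5, 19.0, 0.0 m³/s; ΣQ_DR = 157.0 m³/s, peak = 34.1 m³/s.
Runoff depth d = ΣQ_DR·Δt / A = 157.0 × 3600 / (47.1 km²) = 12.00 mm.
The 1-cm UH is the DRH scaled by (10 mm)/d, so U_p = 34.1 × 10/12.00 = 28.4 m³/s.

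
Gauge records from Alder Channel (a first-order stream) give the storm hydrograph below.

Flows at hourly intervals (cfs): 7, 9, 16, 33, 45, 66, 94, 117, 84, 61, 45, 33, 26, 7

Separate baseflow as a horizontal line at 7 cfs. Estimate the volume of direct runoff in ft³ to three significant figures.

Direct-runoff ordinates (Q − Q_b): 0.0, 2.0, 9.0, 26.0, 38.0, 59.0, 87.0, 110.0, 77.0, 54.0, 38.0, 26.0, 19.0, 0.0 cfs.
ΣQ_DR = 545.0 cfs.
With Δt = 1 h = 3600 s, V = ΣQ_DR · Δt = 545.0 × 3600 = 1.96 × 10^6 ft³.

V ≈ 1.96 × 10^6 ft³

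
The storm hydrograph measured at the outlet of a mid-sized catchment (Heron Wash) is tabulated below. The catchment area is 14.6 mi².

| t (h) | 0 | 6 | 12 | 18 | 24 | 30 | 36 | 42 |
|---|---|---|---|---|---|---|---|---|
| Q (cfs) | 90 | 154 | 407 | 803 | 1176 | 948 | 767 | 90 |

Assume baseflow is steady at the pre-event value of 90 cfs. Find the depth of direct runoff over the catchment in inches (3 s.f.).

d ≈ 2.37 in

Direct runoff: 0.0, 64.0, 317.0, 713.0, 1086.0, 858.0, 677.0, 0.0 cfs; ΣQ_DR = 3715 cfs.
V = ΣQ_DR · Δt = 3715 × 21600 s = 8.024 × 10^7 ft³.
Over A = 14.6 mi², depth = V / A = 2.37 in.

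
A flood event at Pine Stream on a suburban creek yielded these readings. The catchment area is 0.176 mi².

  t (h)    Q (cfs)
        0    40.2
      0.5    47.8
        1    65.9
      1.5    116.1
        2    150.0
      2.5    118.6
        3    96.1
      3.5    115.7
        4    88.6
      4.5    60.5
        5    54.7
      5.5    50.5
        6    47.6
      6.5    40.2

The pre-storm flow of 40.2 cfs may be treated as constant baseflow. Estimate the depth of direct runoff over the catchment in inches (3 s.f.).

Direct runoff: 0.0, 7.6, 25.7, 75.9, 109.8, 78.4, 55.9, 75.5, 48.4, 20.3, 14.5, 10.3, 7.4, 0.0 cfs; ΣQ_DR = 529.7 cfs.
V = ΣQ_DR · Δt = 529.7 × 1800 s = 9.535 × 10^5 ft³.
Over A = 0.176 mi², depth = V / A = 2.33 in.

d ≈ 2.33 in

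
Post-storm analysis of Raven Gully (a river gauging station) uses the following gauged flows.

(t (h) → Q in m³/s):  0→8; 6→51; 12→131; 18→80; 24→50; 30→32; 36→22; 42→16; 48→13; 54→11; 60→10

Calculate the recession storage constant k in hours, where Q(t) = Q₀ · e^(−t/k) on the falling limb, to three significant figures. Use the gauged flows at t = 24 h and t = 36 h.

k ≈ 14.6 h

On the falling limb, Q drops from 50 to 22 m³/s between t = 24 h and t = 36 h (Δt = 12 h).
k = −Δt / ln(Q₂/Q₁) = −12 / ln(22/50) = 14.6 h.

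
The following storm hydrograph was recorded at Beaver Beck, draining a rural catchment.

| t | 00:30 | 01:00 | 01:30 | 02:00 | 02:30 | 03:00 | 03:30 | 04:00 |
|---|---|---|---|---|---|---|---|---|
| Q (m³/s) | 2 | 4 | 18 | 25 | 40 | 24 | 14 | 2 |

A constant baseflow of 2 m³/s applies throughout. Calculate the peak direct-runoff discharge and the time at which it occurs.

Q_p = 38.0 m³/s at t = 02:30

Subtracting baseflow gives direct-runoff ordinates: 0.0, 2.0, 16.0, 23.0, 38.0, 22.0, 12.0, 0.0 m³/s.
The maximum is 38.0 m³/s, occurring at the reading for t = 02:30.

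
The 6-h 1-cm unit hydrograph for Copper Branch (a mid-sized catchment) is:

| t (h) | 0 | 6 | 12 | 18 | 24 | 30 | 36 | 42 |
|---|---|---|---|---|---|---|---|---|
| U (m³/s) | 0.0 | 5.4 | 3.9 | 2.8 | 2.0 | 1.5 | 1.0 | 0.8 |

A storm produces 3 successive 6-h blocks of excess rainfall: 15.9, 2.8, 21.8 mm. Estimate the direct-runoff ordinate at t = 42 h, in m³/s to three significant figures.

By discrete convolution, Q_j = Σ (P_i / 10 mm) · U_{j−i}.
At t = 42 h (j=7): Q = (15.9/10)·0.8 + (2.8/10)·1.0 + (21.8/10)·1.5 = 4.82 m³/s.

Q ≈ 4.82 m³/s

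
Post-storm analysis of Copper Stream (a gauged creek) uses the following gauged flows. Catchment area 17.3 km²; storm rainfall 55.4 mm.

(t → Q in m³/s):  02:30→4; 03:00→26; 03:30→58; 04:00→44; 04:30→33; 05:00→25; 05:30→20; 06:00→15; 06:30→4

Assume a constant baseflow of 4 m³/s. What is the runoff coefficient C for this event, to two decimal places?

ΣQ_DR = 193.0 m³/s; V = ΣQ_DR·Δt = 3.474 × 10^5 m³.
Runoff depth d = V / A = 20.08 mm.
C = d / P = 20.08 / 55.4 = 0.36.

C ≈ 0.36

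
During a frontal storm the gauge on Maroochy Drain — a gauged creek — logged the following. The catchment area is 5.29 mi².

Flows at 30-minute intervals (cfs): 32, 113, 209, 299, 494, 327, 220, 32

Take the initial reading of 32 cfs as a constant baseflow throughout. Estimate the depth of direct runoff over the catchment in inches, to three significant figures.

Direct runoff: 0.0, 81.0, 177.0, 267.0, 462.0, 295.0, 188.0, 0.0 cfs; ΣQ_DR = 1470 cfs.
V = ΣQ_DR · Δt = 1470 × 1800 s = 2.646 × 10^6 ft³.
Over A = 5.29 mi², depth = V / A = 0.215 in.

d ≈ 0.215 in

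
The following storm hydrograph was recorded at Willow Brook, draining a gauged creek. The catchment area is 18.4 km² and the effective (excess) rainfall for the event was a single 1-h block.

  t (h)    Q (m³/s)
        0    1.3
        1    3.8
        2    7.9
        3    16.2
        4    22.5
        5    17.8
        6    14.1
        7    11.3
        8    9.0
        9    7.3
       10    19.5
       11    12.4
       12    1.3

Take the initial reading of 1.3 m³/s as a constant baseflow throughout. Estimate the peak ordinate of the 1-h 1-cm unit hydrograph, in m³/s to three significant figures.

Direct runoff: 0.0, 2.5, 6.6, 14.9, 21.2, 16.5, 12.8, 10.0, 7.7, 6.0, 18.2, 11.1, 0.0 m³/s; ΣQ_DR = 127.5 m³/s, peak = 21.2 m³/s.
Runoff depth d = ΣQ_DR·Δt / A = 127.5 × 3600 / (18.4 km²) = 24.95 mm.
The 1-cm UH is the DRH scaled by (10 mm)/d, so U_p = 21.2 × 10/24.95 = 8.50 m³/s.

U_p ≈ 8.50 m³/s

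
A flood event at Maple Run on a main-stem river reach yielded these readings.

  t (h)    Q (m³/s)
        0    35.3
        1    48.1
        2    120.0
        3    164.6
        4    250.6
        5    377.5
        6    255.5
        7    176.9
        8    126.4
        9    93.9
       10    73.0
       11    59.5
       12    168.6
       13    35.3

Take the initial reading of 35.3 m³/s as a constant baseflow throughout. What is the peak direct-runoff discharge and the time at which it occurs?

Q_p = 342.2 m³/s at t = 5 h

Subtracting baseflow gives direct-runoff ordinates: 0.0, 12.8, 84.7, 129.3, 215.3, 342.2, 220.2, 141.6, 91.1, 58.6, 37.7, 24.2, 133.3, 0.0 m³/s.
The maximum is 342.2 m³/s, occurring at the reading for t = 5 h.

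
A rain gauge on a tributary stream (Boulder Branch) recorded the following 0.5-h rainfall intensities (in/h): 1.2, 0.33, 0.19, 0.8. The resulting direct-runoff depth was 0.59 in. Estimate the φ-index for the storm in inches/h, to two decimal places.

φ ≈ 0.41 in/h

Only the 2 blocks with intensity above φ contribute runoff: 1.2, 0.8 in/h.
Σ(I−φ)·Δt = d  ⇒  (1.2+0.8 − 2φ)·0.5 = 0.59
φ = (2.000 − 0.59/0.5) / 2 = 0.41 in/h.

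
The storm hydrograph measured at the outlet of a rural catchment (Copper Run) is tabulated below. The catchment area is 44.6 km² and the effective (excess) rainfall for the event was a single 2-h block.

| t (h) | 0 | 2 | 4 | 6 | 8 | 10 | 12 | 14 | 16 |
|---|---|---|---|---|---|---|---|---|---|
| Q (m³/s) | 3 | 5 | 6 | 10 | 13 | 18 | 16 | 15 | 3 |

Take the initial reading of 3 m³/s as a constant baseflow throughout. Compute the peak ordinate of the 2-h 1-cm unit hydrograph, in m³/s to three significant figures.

U_p ≈ 15.0 m³/s

Direct runoff: 0.0, 2.0, 3.0, 7.0, 10.0, 15.0, 13.0, 12.0, 0.0 m³/s; ΣQ_DR = 62.00 m³/s, peak = 15.0 m³/s.
Runoff depth d = ΣQ_DR·Δt / A = 62.00 × 7200 / (44.6 km²) = 10.01 mm.
The 1-cm UH is the DRH scaled by (10 mm)/d, so U_p = 15.0 × 10/10.01 = 15.0 m³/s.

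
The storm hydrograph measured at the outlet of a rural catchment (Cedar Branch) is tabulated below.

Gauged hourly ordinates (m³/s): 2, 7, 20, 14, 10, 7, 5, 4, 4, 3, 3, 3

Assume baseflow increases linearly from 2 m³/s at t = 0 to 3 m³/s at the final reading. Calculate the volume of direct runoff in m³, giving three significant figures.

V ≈ 1.87 × 10^5 m³

Direct-runoff ordinates (Q − Q_b): 0.00, 4.91, 17.82, 11.73, 7.64, 4.55, 2.45, 1.36, 1.27, 0.18, 0.09, 0.00 m³/s.
ΣQ_DR = 52.00 m³/s.
With Δt = 1 h = 3600 s, V = ΣQ_DR · Δt = 52.00 × 3600 = 1.87 × 10^5 m³.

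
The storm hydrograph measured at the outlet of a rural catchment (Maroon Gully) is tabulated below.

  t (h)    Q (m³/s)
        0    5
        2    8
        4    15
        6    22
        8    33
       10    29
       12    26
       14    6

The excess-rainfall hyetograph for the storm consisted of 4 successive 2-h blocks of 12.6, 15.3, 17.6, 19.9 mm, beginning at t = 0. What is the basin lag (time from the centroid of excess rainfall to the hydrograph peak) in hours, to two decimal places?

Centroid of excess rainfall: t_c = Σ P_i·t̄_i / ΣP_i = 4.3700 h (block centres at 1, 3, 5, 7 h).
Hydrograph peak occurs at t = 8 h, so basin lag t_L = 8 − 4.3700 = 3.63 h.

t_L ≈ 3.63 h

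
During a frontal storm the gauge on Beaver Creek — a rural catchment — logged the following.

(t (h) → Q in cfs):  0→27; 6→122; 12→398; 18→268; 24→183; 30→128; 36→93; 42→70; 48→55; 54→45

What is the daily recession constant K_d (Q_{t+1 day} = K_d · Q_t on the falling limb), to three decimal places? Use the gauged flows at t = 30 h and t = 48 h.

K_d ≈ 0.324

Between t = 30 h and t = 48 h the flow falls from 128 to 55 cfs over 3×6 h = 18 h.
Per-interval ratio K = (55/128)^(1/3) = 0.7546; K_d = K^(24/6) = 0.324.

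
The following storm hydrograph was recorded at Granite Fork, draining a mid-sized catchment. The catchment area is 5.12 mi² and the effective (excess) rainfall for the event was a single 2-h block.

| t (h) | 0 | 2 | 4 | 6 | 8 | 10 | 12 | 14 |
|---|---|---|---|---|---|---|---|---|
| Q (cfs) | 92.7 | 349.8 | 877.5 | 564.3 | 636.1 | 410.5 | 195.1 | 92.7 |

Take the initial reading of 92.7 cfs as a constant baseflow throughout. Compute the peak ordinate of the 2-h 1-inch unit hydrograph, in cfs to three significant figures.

Direct runoff: 0.0, 257.1, 784.8, 471.6, 543.4, 317.8, 102.4, 0.0 cfs; ΣQ_DR = 2477 cfs, peak = 784.8 cfs.
Runoff depth d = ΣQ_DR·Δt / A = 2477 × 7200 / (5.12 mi²) = 1.499 in.
The 1-inch UH is the DRH scaled by (1 in)/d, so U_p = 784.8 × 1/1.499 = 523 cfs.

U_p ≈ 523 cfs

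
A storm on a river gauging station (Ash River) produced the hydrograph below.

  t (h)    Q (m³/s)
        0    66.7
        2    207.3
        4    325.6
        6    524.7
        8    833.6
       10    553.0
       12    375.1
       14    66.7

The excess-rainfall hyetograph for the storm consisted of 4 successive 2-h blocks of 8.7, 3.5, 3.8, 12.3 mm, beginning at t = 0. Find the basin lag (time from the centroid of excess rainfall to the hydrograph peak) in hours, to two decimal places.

t_L ≈ 3.61 h

Centroid of excess rainfall: t_c = Σ P_i·t̄_i / ΣP_i = 4.3922 h (block centres at 1, 3, 5, 7 h).
Hydrograph peak occurs at t = 8 h, so basin lag t_L = 8 − 4.3922 = 3.61 h.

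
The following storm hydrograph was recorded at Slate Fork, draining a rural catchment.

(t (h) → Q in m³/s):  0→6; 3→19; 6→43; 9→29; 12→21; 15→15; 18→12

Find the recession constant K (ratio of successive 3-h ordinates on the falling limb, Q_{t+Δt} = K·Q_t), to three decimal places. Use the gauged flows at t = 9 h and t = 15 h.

Using the recession-limb readings at t = 9 h and t = 15 h: Q falls from 29 to 15 m³/s over 2 intervals.
K = (Q₂/Q₁)^(1/2) = (15/29)^(1/2) = 0.719.

K ≈ 0.719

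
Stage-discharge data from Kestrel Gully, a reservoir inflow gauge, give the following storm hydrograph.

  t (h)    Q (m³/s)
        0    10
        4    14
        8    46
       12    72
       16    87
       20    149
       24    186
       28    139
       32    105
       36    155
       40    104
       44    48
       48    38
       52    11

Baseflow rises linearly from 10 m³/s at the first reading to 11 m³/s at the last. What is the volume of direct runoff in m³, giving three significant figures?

Direct-runoff ordinates (Q − Q_b): 0.00, 3.92, 35.85, 61.77, 76.69, 138.62, 175.54, 128.46, 94.38, 144.31, 93.23, 37.15, 27.08, 0.00 m³/s.
ΣQ_DR = 1017 m³/s.
With Δt = 4 h = 14400 s, V = ΣQ_DR · Δt = 1017 × 14400 = 1.46 × 10^7 m³.

V ≈ 1.46 × 10^7 m³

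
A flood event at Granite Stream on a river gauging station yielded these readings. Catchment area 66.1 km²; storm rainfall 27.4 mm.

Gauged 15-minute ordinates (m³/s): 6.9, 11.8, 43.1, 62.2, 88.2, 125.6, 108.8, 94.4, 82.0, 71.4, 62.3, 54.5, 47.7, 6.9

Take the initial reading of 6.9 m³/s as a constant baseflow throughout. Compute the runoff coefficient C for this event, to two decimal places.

C ≈ 0.38

ΣQ_DR = 769.2 m³/s; V = ΣQ_DR·Δt = 6.923 × 10^5 m³.
Runoff depth d = V / A = 10.47 mm.
C = d / P = 10.47 / 27.4 = 0.38.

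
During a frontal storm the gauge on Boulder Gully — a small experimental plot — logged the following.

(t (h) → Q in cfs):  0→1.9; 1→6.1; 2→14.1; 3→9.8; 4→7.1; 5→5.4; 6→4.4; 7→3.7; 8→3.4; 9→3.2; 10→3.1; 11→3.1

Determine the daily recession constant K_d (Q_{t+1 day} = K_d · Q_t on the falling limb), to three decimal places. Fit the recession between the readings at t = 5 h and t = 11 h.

Between t = 5 h and t = 11 h the flow falls from 5.4 to 3.1 cfs over 6×1 h = 6 h.
Per-interval ratio K = (3.1/5.4)^(1/6) = 0.9116; K_d = K^(24/1) = 0.109.

K_d ≈ 0.109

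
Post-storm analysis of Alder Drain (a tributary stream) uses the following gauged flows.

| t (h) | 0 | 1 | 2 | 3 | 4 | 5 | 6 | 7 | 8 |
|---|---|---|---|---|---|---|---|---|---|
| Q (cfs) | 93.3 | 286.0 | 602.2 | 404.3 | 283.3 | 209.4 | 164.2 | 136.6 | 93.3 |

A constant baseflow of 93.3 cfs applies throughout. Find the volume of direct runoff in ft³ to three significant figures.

Direct-runoff ordinates (Q − Q_b): 0.0, 192.7, 508.9, 311.0, 190.0, 116.1, 70.9, 43.3, 0.0 cfs.
ΣQ_DR = 1433 cfs.
With Δt = 1 h = 3600 s, V = ΣQ_DR · Δt = 1433 × 3600 = 5.16 × 10^6 ft³.

V ≈ 5.16 × 10^6 ft³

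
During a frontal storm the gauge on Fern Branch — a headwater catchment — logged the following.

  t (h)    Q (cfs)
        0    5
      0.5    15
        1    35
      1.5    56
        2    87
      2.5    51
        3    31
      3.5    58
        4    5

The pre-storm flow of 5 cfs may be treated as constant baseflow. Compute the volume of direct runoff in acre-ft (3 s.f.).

Direct-runoff ordinates (Q − Q_b): 0.0, 10.0, 30.0, 51.0, 82.0, 46.0, 26.0, 53.0, 0.0 cfs.
ΣQ_DR = 298.0 cfs.
With Δt = 0.5 h = 1800 s, V = ΣQ_DR · Δt = 298.0 × 1800 = 5.36 × 10^5 ft³ = 12.3 acre-ft.

V ≈ 12.3 acre-ft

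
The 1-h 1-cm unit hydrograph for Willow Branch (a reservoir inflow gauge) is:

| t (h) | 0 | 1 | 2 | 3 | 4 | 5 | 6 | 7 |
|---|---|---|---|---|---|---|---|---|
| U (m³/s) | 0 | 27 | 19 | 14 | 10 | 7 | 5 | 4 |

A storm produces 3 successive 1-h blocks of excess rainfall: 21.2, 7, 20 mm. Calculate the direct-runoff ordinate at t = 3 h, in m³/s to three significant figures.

Q ≈ 97.0 m³/s

By discrete convolution, Q_j = Σ (P_i / 10 mm) · U_{j−i}.
At t = 3 h (j=3): Q = (21.2/10)·14 + (7/10)·19 + (20/10)·27 = 97.0 m³/s.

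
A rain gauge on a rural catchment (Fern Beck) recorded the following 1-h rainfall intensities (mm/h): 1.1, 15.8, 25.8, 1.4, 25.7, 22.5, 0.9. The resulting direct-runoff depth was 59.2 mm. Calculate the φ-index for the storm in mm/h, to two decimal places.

Only the 4 blocks with intensity above φ contribute runoff: 15.8, 25.8, 25.7, 22.5 mm/h.
Σ(I−φ)·Δt = d  ⇒  (15.8+25.8+25.7+22.5 − 4φ)·1 = 59.2
φ = (89.80 − 59.2/1) / 4 = 7.65 mm/h.

φ ≈ 7.65 mm/h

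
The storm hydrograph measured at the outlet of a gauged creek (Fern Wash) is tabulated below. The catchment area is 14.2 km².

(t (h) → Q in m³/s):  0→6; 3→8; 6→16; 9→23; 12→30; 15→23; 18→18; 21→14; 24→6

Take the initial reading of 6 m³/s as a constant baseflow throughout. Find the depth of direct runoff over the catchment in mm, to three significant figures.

Direct runoff: 0.0, 2.0, 10.0, 17.0, 24.0, 17.0, 12.0, 8.0, 0.0 m³/s; ΣQ_DR = 90.00 m³/s.
V = ΣQ_DR · Δt = 90.00 × 10800 s = 9.720 × 10^5 m³.
Over A = 14.2 km², depth = V / A = 68.5 mm.

d ≈ 68.5 mm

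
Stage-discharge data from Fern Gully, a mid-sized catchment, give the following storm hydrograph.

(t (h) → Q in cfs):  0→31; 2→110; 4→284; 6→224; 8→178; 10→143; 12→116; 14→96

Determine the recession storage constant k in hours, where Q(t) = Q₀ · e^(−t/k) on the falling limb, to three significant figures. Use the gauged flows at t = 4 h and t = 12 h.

On the falling limb, Q drops from 284 to 116 cfs between t = 4 h and t = 12 h (Δt = 8 h).
k = −Δt / ln(Q₂/Q₁) = −8 / ln(116/284) = 8.93 h.

k ≈ 8.93 h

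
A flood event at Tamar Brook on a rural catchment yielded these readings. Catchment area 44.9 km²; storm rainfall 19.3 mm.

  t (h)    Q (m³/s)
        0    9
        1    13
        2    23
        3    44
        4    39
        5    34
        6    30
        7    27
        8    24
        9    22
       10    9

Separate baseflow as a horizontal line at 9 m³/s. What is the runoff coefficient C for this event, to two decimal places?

ΣQ_DR = 175.0 m³/s; V = ΣQ_DR·Δt = 6.300 × 10^5 m³.
Runoff depth d = V / A = 14.03 mm.
C = d / P = 14.03 / 19.3 = 0.73.

C ≈ 0.73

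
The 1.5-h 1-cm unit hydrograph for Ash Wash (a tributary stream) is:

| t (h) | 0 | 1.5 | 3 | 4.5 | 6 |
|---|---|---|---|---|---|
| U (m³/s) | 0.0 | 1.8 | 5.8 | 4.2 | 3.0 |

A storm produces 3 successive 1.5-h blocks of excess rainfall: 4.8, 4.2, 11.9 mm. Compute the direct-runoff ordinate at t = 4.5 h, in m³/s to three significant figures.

By discrete convolution, Q_j = Σ (P_i / 10 mm) · U_{j−i}.
At t = 4.5 h (j=3): Q = (4.8/10)·4.2 + (4.2/10)·5.8 + (11.9/10)·1.8 = 6.59 m³/s.

Q ≈ 6.59 m³/s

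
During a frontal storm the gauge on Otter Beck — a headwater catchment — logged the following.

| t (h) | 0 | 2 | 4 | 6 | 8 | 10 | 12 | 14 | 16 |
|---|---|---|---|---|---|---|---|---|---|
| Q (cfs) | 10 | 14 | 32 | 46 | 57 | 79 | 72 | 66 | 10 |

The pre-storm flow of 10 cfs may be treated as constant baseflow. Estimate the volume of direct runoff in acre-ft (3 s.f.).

V ≈ 48.9 acre-ft

Direct-runoff ordinates (Q − Q_b): 0.0, 4.0, 22.0, 36.0, 47.0, 69.0, 62.0, 56.0, 0.0 cfs.
ΣQ_DR = 296.0 cfs.
With Δt = 2 h = 7200 s, V = ΣQ_DR · Δt = 296.0 × 7200 = 2.13 × 10^6 ft³ = 48.9 acre-ft.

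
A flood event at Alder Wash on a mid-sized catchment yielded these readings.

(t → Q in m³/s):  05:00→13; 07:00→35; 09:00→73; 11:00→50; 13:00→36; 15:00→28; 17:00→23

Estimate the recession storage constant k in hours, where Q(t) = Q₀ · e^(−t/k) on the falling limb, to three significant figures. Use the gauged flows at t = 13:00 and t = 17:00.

k ≈ 8.93 h

On the falling limb, Q drops from 36 to 23 m³/s between t = 13:00 and t = 17:00 (Δt = 4 h).
k = −Δt / ln(Q₂/Q₁) = −4 / ln(23/36) = 8.93 h.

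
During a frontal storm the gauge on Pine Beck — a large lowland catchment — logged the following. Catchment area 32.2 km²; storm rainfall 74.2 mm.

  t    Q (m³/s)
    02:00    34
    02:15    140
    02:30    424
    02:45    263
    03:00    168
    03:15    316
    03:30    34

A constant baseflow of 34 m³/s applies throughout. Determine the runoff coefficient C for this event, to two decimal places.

C ≈ 0.43

ΣQ_DR = 1141 m³/s; V = ΣQ_DR·Δt = 1.027 × 10^6 m³.
Runoff depth d = V / A = 31.89 mm.
C = d / P = 31.89 / 74.2 = 0.43.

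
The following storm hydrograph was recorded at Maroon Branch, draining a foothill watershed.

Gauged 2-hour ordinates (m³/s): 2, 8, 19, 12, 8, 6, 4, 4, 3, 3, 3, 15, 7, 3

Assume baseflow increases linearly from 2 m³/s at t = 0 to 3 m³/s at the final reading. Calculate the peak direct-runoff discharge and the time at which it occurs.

Subtracting baseflow gives direct-runoff ordinates: 0.00, 5.92, 16.85, 9.77, 5.69, 3.62, 1.54, 1.46, 0.38, 0.31, 0.23, 12.15, 4.08, 0.00 m³/s.
The maximum is 16.85 m³/s, occurring at the reading for t = 4 h.

Q_p = 16.85 m³/s at t = 4 h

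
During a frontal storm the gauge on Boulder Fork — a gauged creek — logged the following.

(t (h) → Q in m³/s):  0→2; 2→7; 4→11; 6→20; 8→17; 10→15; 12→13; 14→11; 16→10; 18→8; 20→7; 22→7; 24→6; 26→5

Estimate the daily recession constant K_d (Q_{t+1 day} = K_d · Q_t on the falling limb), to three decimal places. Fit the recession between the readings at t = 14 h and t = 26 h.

K_d ≈ 0.207

Between t = 14 h and t = 26 h the flow falls from 11 to 5 m³/s over 6×2 h = 12 h.
Per-interval ratio K = (5/11)^(1/6) = 0.8769; K_d = K^(24/2) = 0.207.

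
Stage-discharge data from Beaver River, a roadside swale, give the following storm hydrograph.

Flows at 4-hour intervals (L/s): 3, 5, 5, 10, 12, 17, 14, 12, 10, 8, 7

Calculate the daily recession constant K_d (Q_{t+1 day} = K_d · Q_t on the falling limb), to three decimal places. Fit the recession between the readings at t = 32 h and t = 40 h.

Between t = 32 h and t = 40 h the flow falls from 10 to 7 L/s over 2×4 h = 8 h.
Per-interval ratio K = (7/10)^(1/2) = 0.8367; K_d = K^(24/4) = 0.343.

K_d ≈ 0.343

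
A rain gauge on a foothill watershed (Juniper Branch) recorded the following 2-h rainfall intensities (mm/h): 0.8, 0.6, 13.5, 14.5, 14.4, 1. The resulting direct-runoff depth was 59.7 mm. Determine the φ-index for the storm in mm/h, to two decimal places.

Only the 3 blocks with intensity above φ contribute runoff: 13.5, 14.5, 14.4 mm/h.
Σ(I−φ)·Δt = d  ⇒  (13.5+14.5+14.4 − 3φ)·2 = 59.7
φ = (42.40 − 59.7/2) / 3 = 4.18 mm/h.

φ ≈ 4.18 mm/h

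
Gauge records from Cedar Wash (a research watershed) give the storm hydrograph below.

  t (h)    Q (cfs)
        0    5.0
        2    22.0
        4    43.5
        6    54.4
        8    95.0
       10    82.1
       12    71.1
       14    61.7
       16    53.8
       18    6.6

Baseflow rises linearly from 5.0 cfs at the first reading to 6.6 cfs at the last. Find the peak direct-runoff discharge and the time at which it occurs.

Q_p = 89.29 cfs at t = 8 h

Subtracting baseflow gives direct-runoff ordinates: 0.00, 16.82, 38.14, 48.87, 89.29, 76.21, 65.03, 55.46, 47.38, 0.00 cfs.
The maximum is 89.29 cfs, occurring at the reading for t = 8 h.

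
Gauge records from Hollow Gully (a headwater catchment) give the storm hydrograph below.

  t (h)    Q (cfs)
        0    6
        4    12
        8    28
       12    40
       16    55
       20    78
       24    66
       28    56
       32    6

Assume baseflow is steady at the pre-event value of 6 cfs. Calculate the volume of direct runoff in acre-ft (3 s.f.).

V ≈ 96.9 acre-ft

Direct-runoff ordinates (Q − Q_b): 0.0, 6.0, 22.0, 34.0, 49.0, 72.0, 60.0, 50.0, 0.0 cfs.
ΣQ_DR = 293.0 cfs.
With Δt = 4 h = 14400 s, V = ΣQ_DR · Δt = 293.0 × 14400 = 4.22 × 10^6 ft³ = 96.9 acre-ft.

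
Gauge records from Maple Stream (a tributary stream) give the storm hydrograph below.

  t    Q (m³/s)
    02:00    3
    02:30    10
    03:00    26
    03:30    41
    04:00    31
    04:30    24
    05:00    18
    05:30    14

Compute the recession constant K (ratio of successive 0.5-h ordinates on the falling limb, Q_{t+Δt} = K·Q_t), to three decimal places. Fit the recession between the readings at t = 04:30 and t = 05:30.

K ≈ 0.764

Using the recession-limb readings at t = 04:30 and t = 05:30: Q falls from 24 to 14 m³/s over 2 intervals.
K = (Q₂/Q₁)^(1/2) = (14/24)^(1/2) = 0.764.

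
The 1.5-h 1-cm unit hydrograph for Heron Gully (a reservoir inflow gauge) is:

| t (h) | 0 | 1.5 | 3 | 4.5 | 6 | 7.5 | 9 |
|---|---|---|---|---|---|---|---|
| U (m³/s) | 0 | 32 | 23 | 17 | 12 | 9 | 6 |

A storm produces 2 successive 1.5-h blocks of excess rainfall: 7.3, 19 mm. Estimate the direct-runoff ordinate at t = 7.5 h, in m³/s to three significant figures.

Q ≈ 29.4 m³/s

By discrete convolution, Q_j = Σ (P_i / 10 mm) · U_{j−i}.
At t = 7.5 h (j=5): Q = (7.3/10)·9 + (19/10)·12 = 29.4 m³/s.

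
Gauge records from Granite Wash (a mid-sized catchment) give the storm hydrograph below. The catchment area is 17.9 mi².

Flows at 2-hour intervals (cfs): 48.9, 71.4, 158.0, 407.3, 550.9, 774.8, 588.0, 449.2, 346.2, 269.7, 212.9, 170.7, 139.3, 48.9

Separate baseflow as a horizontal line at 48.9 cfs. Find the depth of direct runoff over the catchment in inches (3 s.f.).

Direct runoff: 0.0, 22.5, 109.1, 358.4, 502.0, 725.9, 539.1, 400.3, 297.3, 220.8, 164.0, 121.8, 90.4, 0.0 cfs; ΣQ_DR = 3552 cfs.
V = ΣQ_DR · Δt = 3552 × 7200 s = 2.557 × 10^7 ft³.
Over A = 17.9 mi², depth = V / A = 0.615 in.

d ≈ 0.615 in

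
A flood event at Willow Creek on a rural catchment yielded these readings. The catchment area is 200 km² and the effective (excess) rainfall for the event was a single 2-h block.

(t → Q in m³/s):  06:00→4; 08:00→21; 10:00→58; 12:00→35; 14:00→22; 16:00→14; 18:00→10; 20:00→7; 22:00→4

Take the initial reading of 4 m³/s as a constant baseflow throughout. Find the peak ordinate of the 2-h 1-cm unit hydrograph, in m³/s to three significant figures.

Direct runoff: 0.0, 17.0, 54.0, 31.0, 18.0, 10.0, 6.0, 3.0, 0.0 m³/s; ΣQ_DR = 139.0 m³/s, peak = 54.0 m³/s.
Runoff depth d = ΣQ_DR·Δt / A = 139.0 × 7200 / (200 km²) = 5.004 mm.
The 1-cm UH is the DRH scaled by (10 mm)/d, so U_p = 54.0 × 10/5.004 = 108 m³/s.

U_p ≈ 108 m³/s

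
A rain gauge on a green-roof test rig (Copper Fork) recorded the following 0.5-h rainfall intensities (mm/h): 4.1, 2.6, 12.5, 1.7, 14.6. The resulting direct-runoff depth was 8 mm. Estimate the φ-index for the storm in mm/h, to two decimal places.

Only the 2 blocks with intensity above φ contribute runoff: 12.5, 14.6 mm/h.
Σ(I−φ)·Δt = d  ⇒  (12.5+14.6 − 2φ)·0.5 = 8
φ = (27.10 − 8/0.5) / 2 = 5.55 mm/h.

φ ≈ 5.55 mm/h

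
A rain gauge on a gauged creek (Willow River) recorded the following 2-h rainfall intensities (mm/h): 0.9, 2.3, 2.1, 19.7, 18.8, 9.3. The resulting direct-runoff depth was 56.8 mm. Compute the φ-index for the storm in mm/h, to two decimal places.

φ ≈ 6.47 mm/h

Only the 3 blocks with intensity above φ contribute runoff: 19.7, 18.8, 9.3 mm/h.
Σ(I−φ)·Δt = d  ⇒  (19.7+18.8+9.3 − 3φ)·2 = 56.8
φ = (47.80 − 56.8/2) / 3 = 6.47 mm/h.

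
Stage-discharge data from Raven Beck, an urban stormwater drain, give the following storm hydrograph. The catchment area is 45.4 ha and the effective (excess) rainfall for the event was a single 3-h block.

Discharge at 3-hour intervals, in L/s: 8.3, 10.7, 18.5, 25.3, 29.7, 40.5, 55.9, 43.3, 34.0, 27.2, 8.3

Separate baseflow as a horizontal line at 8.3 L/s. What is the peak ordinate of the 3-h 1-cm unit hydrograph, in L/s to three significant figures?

Direct runoff: 0.0, 2.4, 10.2, 17.0, 21.4, 32.2, 47.6, 35.0, 25.7, 18.9, 0.0 L/s; ΣQ_DR = 210.4 L/s, peak = 47.6 L/s.
Runoff depth d = ΣQ_DR·Δt / A = 210.4 × 10800 / (45.4 ha) = 5.005 mm.
The 1-cm UH is the DRH scaled by (10 mm)/d, so U_p = 47.6 × 10/5.005 = 95.1 L/s.

U_p ≈ 95.1 L/s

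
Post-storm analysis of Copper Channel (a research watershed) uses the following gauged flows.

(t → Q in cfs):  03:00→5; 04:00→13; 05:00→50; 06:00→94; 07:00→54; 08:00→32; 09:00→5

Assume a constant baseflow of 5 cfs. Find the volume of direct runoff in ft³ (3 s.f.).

V ≈ 7.85 × 10^5 ft³

Direct-runoff ordinates (Q − Q_b): 0.0, 8.0, 45.0, 89.0, 49.0, 27.0, 0.0 cfs.
ΣQ_DR = 218.0 cfs.
With Δt = 1 h = 3600 s, V = ΣQ_DR · Δt = 218.0 × 3600 = 7.85 × 10^5 ft³.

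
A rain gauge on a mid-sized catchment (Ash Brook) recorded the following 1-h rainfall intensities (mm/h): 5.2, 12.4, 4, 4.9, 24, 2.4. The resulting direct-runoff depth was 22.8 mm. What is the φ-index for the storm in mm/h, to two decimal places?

φ ≈ 6.80 mm/h

Only the 2 blocks with intensity above φ contribute runoff: 12.4, 24 mm/h.
Σ(I−φ)·Δt = d  ⇒  (12.4+24 − 2φ)·1 = 22.8
φ = (36.40 − 22.8/1) / 2 = 6.80 mm/h.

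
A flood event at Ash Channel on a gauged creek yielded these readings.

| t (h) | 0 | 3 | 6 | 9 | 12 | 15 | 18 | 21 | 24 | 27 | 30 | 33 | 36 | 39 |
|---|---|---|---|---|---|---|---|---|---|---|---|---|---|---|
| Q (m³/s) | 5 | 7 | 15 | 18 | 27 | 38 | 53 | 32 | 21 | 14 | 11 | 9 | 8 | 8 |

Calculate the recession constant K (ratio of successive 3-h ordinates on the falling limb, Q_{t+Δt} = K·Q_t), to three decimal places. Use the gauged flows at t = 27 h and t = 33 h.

Using the recession-limb readings at t = 27 h and t = 33 h: Q falls from 14 to 9 m³/s over 2 intervals.
K = (Q₂/Q₁)^(1/2) = (9/14)^(1/2) = 0.802.

K ≈ 0.802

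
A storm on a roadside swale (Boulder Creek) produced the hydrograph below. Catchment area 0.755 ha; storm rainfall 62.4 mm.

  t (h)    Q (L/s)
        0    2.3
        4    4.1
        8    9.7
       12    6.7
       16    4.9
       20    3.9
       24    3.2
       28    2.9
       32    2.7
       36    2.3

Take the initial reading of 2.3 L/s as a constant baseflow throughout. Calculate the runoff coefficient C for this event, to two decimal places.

C ≈ 0.60

ΣQ_DR = 19.70 L/s; V = ΣQ_DR·Δt = 2.837 × 10^5 L.
Runoff depth d = V / A = 37.57 mm.
C = d / P = 37.57 / 62.4 = 0.60.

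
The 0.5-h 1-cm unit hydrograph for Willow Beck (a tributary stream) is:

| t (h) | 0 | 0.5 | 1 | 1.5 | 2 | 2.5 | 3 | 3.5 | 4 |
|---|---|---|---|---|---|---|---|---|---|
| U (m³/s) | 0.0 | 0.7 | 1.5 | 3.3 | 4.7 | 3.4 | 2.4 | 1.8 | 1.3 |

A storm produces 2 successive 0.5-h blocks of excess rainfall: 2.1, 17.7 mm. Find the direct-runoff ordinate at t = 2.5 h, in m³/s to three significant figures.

By discrete convolution, Q_j = Σ (P_i / 10 mm) · U_{j−i}.
At t = 2.5 h (j=5): Q = (2.1/10)·3.4 + (17.7/10)·4.7 = 9.03 m³/s.

Q ≈ 9.03 m³/s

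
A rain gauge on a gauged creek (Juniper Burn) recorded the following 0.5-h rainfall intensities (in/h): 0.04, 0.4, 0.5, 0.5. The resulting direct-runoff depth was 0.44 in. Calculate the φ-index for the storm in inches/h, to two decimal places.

Only the 3 blocks with intensity above φ contribute runoff: 0.4, 0.5, 0.5 in/h.
Σ(I−φ)·Δt = d  ⇒  (0.4+0.5+0.5 − 3φ)·0.5 = 0.44
φ = (1.400 − 0.44/0.5) / 3 = 0.17 in/h.

φ ≈ 0.17 in/h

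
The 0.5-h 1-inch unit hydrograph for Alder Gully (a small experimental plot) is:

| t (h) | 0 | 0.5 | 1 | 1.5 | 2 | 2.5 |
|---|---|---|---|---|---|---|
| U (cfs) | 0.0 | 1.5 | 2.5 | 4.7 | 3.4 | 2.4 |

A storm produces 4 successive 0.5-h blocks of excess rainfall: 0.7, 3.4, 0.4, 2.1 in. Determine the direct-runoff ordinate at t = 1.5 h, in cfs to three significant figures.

Q ≈ 12.4 cfs

By discrete convolution, Q_j = Σ (P_i / 1 in) · U_{j−i}.
At t = 1.5 h (j=3): Q = (0.7/1)·4.7 + (3.4/1)·2.5 + (0.4/1)·1.5 + (2.1/1)·0.0 = 12.4 cfs.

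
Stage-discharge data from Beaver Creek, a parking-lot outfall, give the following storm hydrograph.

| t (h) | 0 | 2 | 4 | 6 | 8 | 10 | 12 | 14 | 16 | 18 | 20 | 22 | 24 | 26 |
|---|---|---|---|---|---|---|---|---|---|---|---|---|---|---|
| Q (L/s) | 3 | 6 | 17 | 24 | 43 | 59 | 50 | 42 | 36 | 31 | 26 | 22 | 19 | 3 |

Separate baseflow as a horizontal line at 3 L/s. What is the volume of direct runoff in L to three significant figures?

V ≈ 2.44 × 10^6 L

Direct-runoff ordinates (Q − Q_b): 0.0, 3.0, 14.0, 21.0, 40.0, 56.0, 47.0, 39.0, 33.0, 28.0, 23.0, 19.0, 16.0, 0.0 L/s.
ΣQ_DR = 339.0 L/s.
With Δt = 2 h = 7200 s, V = ΣQ_DR · Δt = 339.0 × 7200 = 2.44 × 10^6 L.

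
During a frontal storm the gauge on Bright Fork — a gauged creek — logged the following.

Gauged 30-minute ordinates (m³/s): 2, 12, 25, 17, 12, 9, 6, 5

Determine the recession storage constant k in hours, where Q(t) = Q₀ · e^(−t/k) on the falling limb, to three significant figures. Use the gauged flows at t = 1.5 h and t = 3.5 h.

k ≈ 1.63 h

On the falling limb, Q drops from 17 to 5 m³/s between t = 1.5 h and t = 3.5 h (Δt = 2 h).
k = −Δt / ln(Q₂/Q₁) = −2 / ln(5/17) = 1.63 h.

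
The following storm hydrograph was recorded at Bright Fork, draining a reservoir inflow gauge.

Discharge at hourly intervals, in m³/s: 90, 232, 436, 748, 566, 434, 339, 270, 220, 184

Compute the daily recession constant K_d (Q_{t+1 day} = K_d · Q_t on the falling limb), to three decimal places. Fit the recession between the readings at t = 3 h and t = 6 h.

Between t = 3 h and t = 6 h the flow falls from 748 to 339 m³/s over 3×1 h = 3 h.
Per-interval ratio K = (339/748)^(1/3) = 0.7681; K_d = K^(24/1) = 0.002.

K_d ≈ 0.002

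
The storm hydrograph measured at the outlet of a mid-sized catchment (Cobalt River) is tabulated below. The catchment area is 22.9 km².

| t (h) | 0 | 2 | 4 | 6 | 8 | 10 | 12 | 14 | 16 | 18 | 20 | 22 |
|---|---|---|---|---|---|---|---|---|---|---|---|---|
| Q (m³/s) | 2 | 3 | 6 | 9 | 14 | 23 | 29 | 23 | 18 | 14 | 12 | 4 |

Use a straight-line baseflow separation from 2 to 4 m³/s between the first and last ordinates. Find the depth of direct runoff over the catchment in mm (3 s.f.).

Direct runoff: 0.00, 0.82, 3.64, 6.45, 11.27, 20.09, 25.91, 19.73, 14.55, 10.36, 8.18, 0.00 m³/s; ΣQ_DR = 121.0 m³/s.
V = ΣQ_DR · Δt = 121.0 × 7200 s = 8.712 × 10^5 m³.
Over A = 22.9 km², depth = V / A = 38.0 mm.

d ≈ 38.0 mm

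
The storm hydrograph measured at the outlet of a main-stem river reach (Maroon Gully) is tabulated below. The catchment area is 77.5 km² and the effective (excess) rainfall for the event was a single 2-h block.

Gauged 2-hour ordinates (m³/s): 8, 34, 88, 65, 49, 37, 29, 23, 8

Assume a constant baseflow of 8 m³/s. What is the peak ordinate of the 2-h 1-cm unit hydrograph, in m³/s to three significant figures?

Direct runoff: 0.0, 26.0, 80.0, 57.0, 41.0, 29.0, 21.0, 15.0, 0.0 m³/s; ΣQ_DR = 269.0 m³/s, peak = 80.0 m³/s.
Runoff depth d = ΣQ_DR·Δt / A = 269.0 × 7200 / (77.5 km²) = 24.99 mm.
The 1-cm UH is the DRH scaled by (10 mm)/d, so U_p = 80.0 × 10/24.99 = 32.0 m³/s.

U_p ≈ 32.0 m³/s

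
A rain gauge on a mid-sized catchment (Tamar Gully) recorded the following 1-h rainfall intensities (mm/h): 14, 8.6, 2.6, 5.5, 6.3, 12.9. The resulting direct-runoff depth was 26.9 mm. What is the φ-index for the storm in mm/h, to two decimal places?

Only the 5 blocks with intensity above φ contribute runoff: 14, 8.6, 5.5, 6.3, 12.9 mm/h.
Σ(I−φ)·Δt = d  ⇒  (14+8.6+5.5+6.3+12.9 − 5φ)·1 = 26.9
φ = (47.30 − 26.9/1) / 5 = 4.08 mm/h.

φ ≈ 4.08 mm/h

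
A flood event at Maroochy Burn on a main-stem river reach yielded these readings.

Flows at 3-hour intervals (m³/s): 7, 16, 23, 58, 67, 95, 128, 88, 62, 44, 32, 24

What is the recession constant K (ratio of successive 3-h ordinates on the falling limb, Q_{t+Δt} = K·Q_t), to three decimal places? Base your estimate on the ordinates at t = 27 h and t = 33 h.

Using the recession-limb readings at t = 27 h and t = 33 h: Q falls from 44 to 24 m³/s over 2 intervals.
K = (Q₂/Q₁)^(1/2) = (24/44)^(1/2) = 0.739.

K ≈ 0.739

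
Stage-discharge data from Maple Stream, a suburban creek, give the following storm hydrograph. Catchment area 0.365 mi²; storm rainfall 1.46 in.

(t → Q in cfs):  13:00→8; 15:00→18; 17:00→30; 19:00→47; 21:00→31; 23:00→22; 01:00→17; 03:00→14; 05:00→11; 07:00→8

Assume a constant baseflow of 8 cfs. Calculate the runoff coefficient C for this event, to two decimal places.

C ≈ 0.73

ΣQ_DR = 126.0 cfs; V = ΣQ_DR·Δt = 9.072 × 10^5 ft³.
Runoff depth d = V / A = 1.070 in.
C = d / P = 1.070 / 1.46 = 0.73.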